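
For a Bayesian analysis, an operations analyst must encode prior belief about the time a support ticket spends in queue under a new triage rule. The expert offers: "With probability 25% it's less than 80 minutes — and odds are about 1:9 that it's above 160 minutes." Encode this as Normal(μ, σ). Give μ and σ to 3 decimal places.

The p-quantile of Normal(μ,σ) is μ + z_p·σ, with z_{0.25} = -0.6745 and z_{0.9} = 1.282.
Eliminate σ: μ = (z₂·x₁ − z₁·x₂)/(z₂ − z₁) = (1.282·80 − (-0.6745)·160)/1.956 = 107.586.
Then σ = (x₂ − x₁)/(z₂ − z₁) = (160 − 80)/1.956 = 40.899.

μ = 107.586, σ = 40.899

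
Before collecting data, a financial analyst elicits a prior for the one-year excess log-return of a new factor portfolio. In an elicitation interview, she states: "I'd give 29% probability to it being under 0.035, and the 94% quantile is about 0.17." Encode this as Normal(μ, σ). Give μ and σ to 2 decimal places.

For Normal(μ,σ), the p-quantile is μ + z_p·σ. Here z_{0.29} = -0.5534, z_{0.94} = 1.555.
So 0.035 = μ − 0.5534σ and 0.17 = μ + 1.555σ.
Subtracting: σ = (0.17 − 0.035)/(1.555 − (-0.5534)) = 0.06.
Then μ = 0.035 − (-0.5534)·0.06 = 0.07.

μ = 0.07, σ = 0.06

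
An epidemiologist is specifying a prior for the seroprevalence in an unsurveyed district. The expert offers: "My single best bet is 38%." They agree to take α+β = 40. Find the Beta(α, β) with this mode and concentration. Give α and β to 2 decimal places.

α = 15.44, β = 24.56

For α,β > 1 the Beta mode is (α−1)/(α+β−2). With α+β = 40, the mode is (α−1)/38.
Set (α−1)/38 = 0.38 → α = 1 + 0.38·38 = 15.44.
β = 40 − α = 24.56.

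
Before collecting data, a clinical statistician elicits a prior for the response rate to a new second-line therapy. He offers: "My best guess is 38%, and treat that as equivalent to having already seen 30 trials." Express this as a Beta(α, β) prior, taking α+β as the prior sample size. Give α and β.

Under the effective-sample-size interpretation, Beta(α, β) has prior mean α/(α+β) and prior sample size α+β.
So α+β = 30 and α/(α+β) = 0.38, giving α = 0.38·30 = 11.4 and β = 30 − 11.4 = 18.6.

α = 11.4, β = 18.6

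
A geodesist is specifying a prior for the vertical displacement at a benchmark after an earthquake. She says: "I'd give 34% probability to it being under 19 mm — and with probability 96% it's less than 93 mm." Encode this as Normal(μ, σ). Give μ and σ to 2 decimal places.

μ = 33.11, σ = 34.21

The p-quantile of Normal(μ,σ) is μ + z_p·σ, with z_{0.34} = -0.4125 and z_{0.96} = 1.751.
Eliminate σ: μ = (z₂·x₁ − z₁·x₂)/(z₂ − z₁) = (1.751·19 − (-0.4125)·93)/2.163 = 33.11.
Then σ = (x₂ − x₁)/(z₂ − z₁) = (93 − 19)/2.163 = 34.21.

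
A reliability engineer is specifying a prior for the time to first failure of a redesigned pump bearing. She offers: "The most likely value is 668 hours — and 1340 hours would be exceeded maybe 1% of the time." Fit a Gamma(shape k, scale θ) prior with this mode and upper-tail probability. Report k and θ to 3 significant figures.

k ≈ 11.1, θ ≈ 65.9

Gamma(k,θ) with k>1 has mode (k−1)θ, so θ = 668/(k−1).
Need P(X < 1340) = 0.99 with θ tied to k this way. Start at k = 2, θ = 668: P(X<1340) ≈ 0.596.
Too low — raise k to concentrate. Iterating converges to k ≈ 11.1.
Then θ = 668/(11.1−1) ≈ 65.9.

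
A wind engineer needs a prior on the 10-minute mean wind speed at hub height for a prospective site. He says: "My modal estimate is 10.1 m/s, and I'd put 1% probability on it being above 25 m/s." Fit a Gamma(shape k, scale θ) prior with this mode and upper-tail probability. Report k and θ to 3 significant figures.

Gamma(k,θ) with k>1 has mode (k−1)θ, so θ = 10.1/(k−1).
Need P(X < 25) = 0.99 with θ tied to k this way. Start at k = 2, θ = 10.1: P(X<25) ≈ 0.708.
Too low — raise k to concentrate. Iterating converges to k ≈ 6.73.
Then θ = 10.1/(6.73−1) ≈ 1.76.

k ≈ 6.73, θ ≈ 1.76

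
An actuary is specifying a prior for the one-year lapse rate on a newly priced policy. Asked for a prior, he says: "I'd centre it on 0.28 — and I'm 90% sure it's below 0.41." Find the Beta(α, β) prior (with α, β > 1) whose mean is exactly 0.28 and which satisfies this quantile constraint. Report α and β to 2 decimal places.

α ≈ 5.75, β ≈ 14.77

With mean 0.28 fixed, write α = 0.28s, β = 0.72s where s = α+β.
Need P(θ < 0.41) = 0.9 under Beta(0.28s, 0.72s). Normal approximation: (q−m)/√(m(1−m)/s) ≈ z_{0.9} = 1.28, so s ≈ 0.28·0.72·(1.28)²/(0.41−0.28)² = 19.6.
At s = 19.6: P(θ<0.41) ≈ 0.895. Adjusting to match 0.9 gives s ≈ 20.52.
So α = 0.28·20.52 ≈ 5.75, β = 0.72·20.52 ≈ 14.77.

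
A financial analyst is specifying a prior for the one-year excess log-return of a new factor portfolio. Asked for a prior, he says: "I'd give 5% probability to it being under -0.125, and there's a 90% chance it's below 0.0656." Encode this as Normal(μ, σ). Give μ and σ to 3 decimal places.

The p-quantile of Normal(μ,σ) is μ + z_p·σ, with z_{0.05} = -1.645 and z_{0.9} = 1.282.
Eliminate σ: μ = (z₂·x₁ − z₁·x₂)/(z₂ − z₁) = (1.282·-0.125 − (-1.645)·0.0656)/2.926 = -0.018.
Then σ = (x₂ − x₁)/(z₂ − z₁) = (0.0656 − -0.125)/2.926 = 0.065.

μ = -0.018, σ = 0.065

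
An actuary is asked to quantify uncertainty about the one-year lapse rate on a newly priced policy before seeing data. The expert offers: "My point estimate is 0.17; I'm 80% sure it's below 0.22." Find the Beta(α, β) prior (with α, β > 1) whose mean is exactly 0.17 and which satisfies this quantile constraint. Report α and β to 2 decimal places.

α ≈ 6.19, β ≈ 30.24

With mean 0.17 fixed, write α = 0.17s, β = 0.83s where s = α+β.
Need P(θ < 0.22) = 0.8 under Beta(0.17s, 0.83s). Normal approximation: (q−m)/√(m(1−m)/s) ≈ z_{0.8} = 0.842, so s ≈ 0.17·0.83·(0.842)²/(0.22−0.17)² = 40.0.
At s = 40.0: P(θ<0.22) ≈ 0.809. Adjusting to match 0.8 gives s ≈ 36.44.
So α = 0.17·36.44 ≈ 6.19, β = 0.83·36.44 ≈ 30.24.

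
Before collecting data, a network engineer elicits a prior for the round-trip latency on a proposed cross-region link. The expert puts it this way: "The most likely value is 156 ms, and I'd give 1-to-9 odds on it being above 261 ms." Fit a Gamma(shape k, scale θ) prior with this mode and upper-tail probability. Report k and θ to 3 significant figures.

Gamma(k,θ) with k>1 has mode (k−1)θ, so θ = 156/(k−1).
Need P(X < 261) = 0.9 with θ tied to k this way. Start at k = 2, θ = 156: P(X<261) ≈ 0.498.
Too low — raise k to concentrate. Iterating converges to k ≈ 8.13.
Then θ = 156/(8.13−1) ≈ 21.9.

k ≈ 8.13, θ ≈ 21.9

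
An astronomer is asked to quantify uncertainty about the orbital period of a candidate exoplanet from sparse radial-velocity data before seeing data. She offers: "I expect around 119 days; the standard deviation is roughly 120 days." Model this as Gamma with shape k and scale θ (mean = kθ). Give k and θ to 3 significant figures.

k ≈ 0.983, θ ≈ 121

For Gamma(k, scale θ): mean = kθ, variance = kθ², so CV = 1/√k.
CV = SD/mean = 120/119 = 1.008, hence k = 1/CV² = 0.983.
Then θ = mean/k = 119/0.983 = 121.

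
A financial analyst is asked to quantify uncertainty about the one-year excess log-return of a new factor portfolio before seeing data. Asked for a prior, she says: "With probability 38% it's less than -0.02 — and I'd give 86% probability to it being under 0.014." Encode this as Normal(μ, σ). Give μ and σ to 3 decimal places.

μ = -0.013, σ = 0.025

The p-quantile of Normal(μ,σ) is μ + z_p·σ, with z_{0.38} = -0.3055 and z_{0.86} = 1.08.
Eliminate σ: μ = (z₂·x₁ − z₁·x₂)/(z₂ − z₁) = (1.08·-0.02 − (-0.3055)·0.014)/1.386 = -0.013.
Then σ = (x₂ − x₁)/(z₂ − z₁) = (0.014 − -0.02)/1.386 = 0.025.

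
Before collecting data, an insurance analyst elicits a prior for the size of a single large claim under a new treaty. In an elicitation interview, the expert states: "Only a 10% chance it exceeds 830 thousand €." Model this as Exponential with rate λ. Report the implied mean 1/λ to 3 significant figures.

P(T > 830.0) = e^(−λ·830.0) = 0.1, so λ = −ln(0.1)/830.0 = 0.00277.
Mean = 1/λ = 360 thousand €.

mean ≈ 360 thousand €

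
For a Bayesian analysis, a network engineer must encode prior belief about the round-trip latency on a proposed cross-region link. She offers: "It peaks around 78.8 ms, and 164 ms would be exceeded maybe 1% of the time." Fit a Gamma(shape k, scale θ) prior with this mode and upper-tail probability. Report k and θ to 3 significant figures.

Gamma(k,θ) with k>1 has mode (k−1)θ, so θ = 78.8/(k−1).
Need P(X < 164) = 0.99 with θ tied to k this way. Start at k = 2, θ = 78.8: P(X<164) ≈ 0.616.
Too low — raise k to concentrate. Iterating converges to k ≈ 10.1.
Then θ = 78.8/(10.1−1) ≈ 8.68.

k ≈ 10.1, θ ≈ 8.68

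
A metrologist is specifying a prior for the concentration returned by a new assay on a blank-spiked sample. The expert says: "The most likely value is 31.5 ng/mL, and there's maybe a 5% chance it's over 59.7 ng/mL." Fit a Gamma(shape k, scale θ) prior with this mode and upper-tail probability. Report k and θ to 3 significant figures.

k ≈ 7.8, θ ≈ 4.63

Gamma(k,θ) with k>1 has mode (k−1)θ, so θ = 31.5/(k−1).
Need P(X < 59.7) = 0.95 with θ tied to k this way. Start at k = 2, θ = 31.5: P(X<59.7) ≈ 0.565.
Too low — raise k to concentrate. Iterating converges to k ≈ 7.8.
Then θ = 31.5/(7.8−1) ≈ 4.63.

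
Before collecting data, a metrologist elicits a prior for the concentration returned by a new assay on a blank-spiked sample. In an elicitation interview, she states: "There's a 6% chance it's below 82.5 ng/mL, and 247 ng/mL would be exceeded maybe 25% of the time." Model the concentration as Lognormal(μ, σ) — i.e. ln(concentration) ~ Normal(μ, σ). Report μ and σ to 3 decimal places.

If T ~ Lognormal(μ,σ) then ln T ~ Normal(μ,σ), so the p-quantile of ln T is μ + z_p·σ.
ln(82.5) = 4.413 and ln(247) = 5.509; z_{0.06} = -1.555, z_{0.75} = 0.6745.
σ = (5.509 − 4.413)/(0.6745 − (-1.555)) = 0.492.
μ = 4.413 − (-1.555)·0.492 = 5.178.

μ ≈ 5.178, σ ≈ 0.492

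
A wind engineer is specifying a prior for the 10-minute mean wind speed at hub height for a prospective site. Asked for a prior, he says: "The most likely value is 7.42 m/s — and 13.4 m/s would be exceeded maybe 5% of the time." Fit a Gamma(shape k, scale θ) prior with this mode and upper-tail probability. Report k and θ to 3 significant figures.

Gamma(k,θ) with k>1 has mode (k−1)θ, so θ = 7.42/(k−1).
Need P(X < 13.4) = 0.95 with θ tied to k this way. Start at k = 2, θ = 7.42: P(X<13.4) ≈ 0.539.
Too low — raise k to concentrate. Iterating converges to k ≈ 8.98.
Then θ = 7.42/(8.98−1) ≈ 0.93.

k ≈ 8.98, θ ≈ 0.93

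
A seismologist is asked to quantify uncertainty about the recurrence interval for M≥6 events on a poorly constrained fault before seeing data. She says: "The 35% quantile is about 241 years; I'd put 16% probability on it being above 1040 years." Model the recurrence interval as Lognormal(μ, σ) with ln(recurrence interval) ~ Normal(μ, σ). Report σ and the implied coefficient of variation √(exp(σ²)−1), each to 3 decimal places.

If T ~ Lognormal(μ,σ) then ln T ~ Normal(μ,σ), so the p-quantile of ln T is μ + z_p·σ.
ln(241) = 5.485 and ln(1040) = 6.947; z_{0.35} = -0.3853, z_{0.84} = 0.9945.
σ = (6.947 − 5.485)/(0.9945 − (-0.3853)) = 1.060.
μ = 5.485 − (-0.3853)·1.060 = 5.893.
CV = √(exp(σ²)−1) = √(exp(1.1230)−1) = 1.440.

σ ≈ 1.060, CV ≈ 1.440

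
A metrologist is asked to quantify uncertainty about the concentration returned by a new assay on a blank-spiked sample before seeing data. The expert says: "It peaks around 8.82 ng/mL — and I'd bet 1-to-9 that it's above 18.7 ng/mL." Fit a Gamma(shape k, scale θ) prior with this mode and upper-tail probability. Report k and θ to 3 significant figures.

Gamma(k,θ) with k>1 has mode (k−1)θ, so θ = 8.82/(k−1).
Need P(X < 18.7) = 0.9 with θ tied to k this way. Start at k = 2, θ = 8.82: P(X<18.7) ≈ 0.626.
Too low — raise k to concentrate. Iterating converges to k ≈ 4.4.
Then θ = 8.82/(4.4−1) ≈ 2.59.

k ≈ 4.4, θ ≈ 2.59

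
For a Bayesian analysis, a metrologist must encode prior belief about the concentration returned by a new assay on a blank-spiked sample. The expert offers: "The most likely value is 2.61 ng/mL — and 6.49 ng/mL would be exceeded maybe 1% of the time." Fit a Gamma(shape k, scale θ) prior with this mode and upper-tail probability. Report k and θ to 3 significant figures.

Gamma(k,θ) with k>1 has mode (k−1)θ, so θ = 2.61/(k−1).
Need P(X < 6.49) = 0.99 with θ tied to k this way. Start at k = 2, θ = 2.61: P(X<6.49) ≈ 0.710.
Too low — raise k to concentrate. Iterating converges to k ≈ 6.66.
Then θ = 2.61/(6.66−1) ≈ 0.461.

k ≈ 6.66, θ ≈ 0.461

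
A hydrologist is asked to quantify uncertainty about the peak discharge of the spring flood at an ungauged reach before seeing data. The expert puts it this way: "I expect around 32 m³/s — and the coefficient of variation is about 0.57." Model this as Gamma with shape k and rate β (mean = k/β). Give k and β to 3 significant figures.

k ≈ 3.08, β ≈ 0.0962

For Gamma(k, rate β): mean = k/β, variance = k/β², so CV = 1/√k.
CV = 0.57, hence k = 1/CV² = 3.08.
Then β = k/mean = 3.08/32 = 0.0962.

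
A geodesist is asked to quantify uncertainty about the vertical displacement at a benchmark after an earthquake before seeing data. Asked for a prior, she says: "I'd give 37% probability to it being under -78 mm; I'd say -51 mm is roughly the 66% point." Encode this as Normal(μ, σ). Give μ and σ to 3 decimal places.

μ = -65.962, σ = 36.275

For Normal(μ,σ), the p-quantile is μ + z_p·σ. Here z_{0.37} = -0.3319, z_{0.66} = 0.4125.
So -78 = μ − 0.3319σ and -51 = μ + 0.4125σ.
Subtracting: σ = (-51 − -78)/(0.4125 − (-0.3319)) = 36.275.
Then μ = -78 − (-0.3319)·36.275 = -65.962.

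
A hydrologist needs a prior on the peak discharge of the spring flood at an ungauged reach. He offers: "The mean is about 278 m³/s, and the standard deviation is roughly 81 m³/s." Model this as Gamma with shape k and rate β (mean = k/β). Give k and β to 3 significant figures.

k ≈ 11.8, β ≈ 0.0424

For Gamma(k, rate β): mean = k/β, variance = k/β², so CV = 1/√k.
CV = SD/mean = 81/278 = 0.2914, hence k = 1/CV² = 11.8.
Then β = k/mean = 11.8/278 = 0.0424.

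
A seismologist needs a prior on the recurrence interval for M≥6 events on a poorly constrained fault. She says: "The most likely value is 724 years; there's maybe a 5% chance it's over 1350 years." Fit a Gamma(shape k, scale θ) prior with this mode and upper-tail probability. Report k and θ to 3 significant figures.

k ≈ 8.17, θ ≈ 101

Gamma(k,θ) with k>1 has mode (k−1)θ, so θ = 724/(k−1).
Need P(X < 1350) = 0.95 with θ tied to k this way. Start at k = 2, θ = 724: P(X<1350) ≈ 0.556.
Too low — raise k to concentrate. Iterating converges to k ≈ 8.17.
Then θ = 724/(8.17−1) ≈ 101.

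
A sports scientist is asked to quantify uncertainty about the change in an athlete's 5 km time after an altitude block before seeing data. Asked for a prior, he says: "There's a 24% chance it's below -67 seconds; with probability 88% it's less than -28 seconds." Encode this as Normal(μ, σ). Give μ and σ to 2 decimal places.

μ = -52.36, σ = 20.73

For Normal(μ,σ), the p-quantile is μ + z_p·σ. Here z_{0.24} = -0.7063, z_{0.88} = 1.175.
So -67 = μ − 0.7063σ and -28 = μ + 1.175σ.
Subtracting: σ = (-28 − -67)/(1.175 − (-0.7063)) = 20.73.
Then μ = -67 − (-0.7063)·20.73 = -52.36.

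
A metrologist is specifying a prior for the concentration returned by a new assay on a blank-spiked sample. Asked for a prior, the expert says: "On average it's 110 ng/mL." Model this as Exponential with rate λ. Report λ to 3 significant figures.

λ ≈ 0.00909

Exponential mean = 1/λ, so λ = 1/110.0 = 0.00909.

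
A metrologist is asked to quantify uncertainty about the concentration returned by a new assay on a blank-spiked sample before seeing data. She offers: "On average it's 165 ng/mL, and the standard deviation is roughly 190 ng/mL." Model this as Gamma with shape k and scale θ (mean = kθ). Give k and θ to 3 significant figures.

k ≈ 0.754, θ ≈ 219

For Gamma(k, scale θ): mean = kθ, variance = kθ², so CV = 1/√k.
CV = SD/mean = 190/165 = 1.152, hence k = 1/CV² = 0.754.
Then θ = mean/k = 165/0.754 = 219.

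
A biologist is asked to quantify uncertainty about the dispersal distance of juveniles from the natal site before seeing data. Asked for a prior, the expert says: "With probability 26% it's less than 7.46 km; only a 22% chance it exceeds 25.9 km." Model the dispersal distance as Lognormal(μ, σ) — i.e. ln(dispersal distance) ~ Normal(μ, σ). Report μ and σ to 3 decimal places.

μ ≈ 2.575, σ ≈ 0.879

If T ~ Lognormal(μ,σ) then ln T ~ Normal(μ,σ), so the p-quantile of ln T is μ + z_p·σ.
ln(7.46) = 2.01 and ln(25.9) = 3.254; z_{0.26} = -0.6433, z_{0.78} = 0.7722.
σ = (3.254 − 2.01)/(0.7722 − (-0.6433)) = 0.879.
μ = 2.01 − (-0.6433)·0.879 = 2.575.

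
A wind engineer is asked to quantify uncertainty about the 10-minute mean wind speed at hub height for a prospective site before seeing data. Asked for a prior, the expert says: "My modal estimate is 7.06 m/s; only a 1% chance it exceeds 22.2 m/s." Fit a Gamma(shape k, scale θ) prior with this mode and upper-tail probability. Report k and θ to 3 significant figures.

Gamma(k,θ) with k>1 has mode (k−1)θ, so θ = 7.06/(k−1).
Need P(X < 22.2) = 0.99 with θ tied to k this way. Start at k = 2, θ = 7.06: P(X<22.2) ≈ 0.821.
Too low — raise k to concentrate. Iterating converges to k ≈ 4.39.
Then θ = 7.06/(4.39−1) ≈ 2.08.

k ≈ 4.39, θ ≈ 2.08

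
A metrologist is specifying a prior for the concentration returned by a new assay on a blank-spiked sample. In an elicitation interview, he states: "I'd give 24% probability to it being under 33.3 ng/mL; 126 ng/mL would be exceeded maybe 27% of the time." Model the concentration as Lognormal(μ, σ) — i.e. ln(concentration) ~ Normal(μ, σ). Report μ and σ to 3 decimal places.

If T ~ Lognormal(μ,σ) then ln T ~ Normal(μ,σ), so the p-quantile of ln T is μ + z_p·σ.
ln(33.3) = 3.506 and ln(126) = 4.836; z_{0.24} = -0.7063, z_{0.73} = 0.6128.
σ = (4.836 − 3.506)/(0.6128 − (-0.7063)) = 1.009.
μ = 3.506 − (-0.7063)·1.009 = 4.218.

μ ≈ 4.218, σ ≈ 1.009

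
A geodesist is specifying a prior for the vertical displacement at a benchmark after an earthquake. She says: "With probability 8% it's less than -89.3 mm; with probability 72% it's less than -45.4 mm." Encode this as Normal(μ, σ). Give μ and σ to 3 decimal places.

μ = -58.271, σ = 22.083

The p-quantile of Normal(μ,σ) is μ + z_p·σ, with z_{0.08} = -1.405 and z_{0.72} = 0.5828.
Eliminate σ: μ = (z₂·x₁ − z₁·x₂)/(z₂ − z₁) = (0.5828·-89.3 − (-1.405)·-45.4)/1.988 = -58.271.
Then σ = (x₂ − x₁)/(z₂ − z₁) = (-45.4 − -89.3)/1.988 = 22.083.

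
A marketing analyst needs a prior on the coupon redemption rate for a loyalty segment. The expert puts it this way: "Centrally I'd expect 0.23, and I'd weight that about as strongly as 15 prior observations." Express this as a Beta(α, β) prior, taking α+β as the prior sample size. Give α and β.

α = 3.45, β = 11.55

Under the effective-sample-size interpretation, Beta(α, β) has prior mean α/(α+β) and prior sample size α+β.
So α+β = 15 and α/(α+β) = 0.23, giving α = 0.23·15 = 3.45 and β = 15 − 3.45 = 11.55.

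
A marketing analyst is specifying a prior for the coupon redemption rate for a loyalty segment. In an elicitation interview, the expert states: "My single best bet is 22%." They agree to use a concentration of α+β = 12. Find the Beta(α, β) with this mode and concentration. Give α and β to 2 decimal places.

α = 3.20, β = 8.80

For α,β > 1 the Beta mode is (α−1)/(α+β−2). With α+β = 12, the mode is (α−1)/10.
Set (α−1)/10 = 0.22 → α = 1 + 0.22·10 = 3.20.
β = 12 − α = 8.80.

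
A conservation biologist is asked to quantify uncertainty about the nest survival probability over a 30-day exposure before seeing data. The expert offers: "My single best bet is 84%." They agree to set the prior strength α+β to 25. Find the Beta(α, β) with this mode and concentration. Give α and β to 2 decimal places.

For α,β > 1 the Beta mode is (α−1)/(α+β−2). With α+β = 25, the mode is (α−1)/23.
Set (α−1)/23 = 0.84 → α = 1 + 0.84·23 = 20.32.
β = 25 − α = 4.68.

α = 20.32, β = 4.68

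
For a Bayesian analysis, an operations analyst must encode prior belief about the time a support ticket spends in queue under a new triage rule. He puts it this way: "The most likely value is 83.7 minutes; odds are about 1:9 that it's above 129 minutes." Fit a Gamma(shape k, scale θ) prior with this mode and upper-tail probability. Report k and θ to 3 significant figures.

Gamma(k,θ) with k>1 has mode (k−1)θ, so θ = 83.7/(k−1).
Need P(X < 129) = 0.9 with θ tied to k this way. Start at k = 2, θ = 83.7: P(X<129) ≈ 0.456.
Too low — raise k to concentrate. Iterating converges to k ≈ 11.
Then θ = 83.7/(11−1) ≈ 8.38.

k ≈ 11, θ ≈ 8.38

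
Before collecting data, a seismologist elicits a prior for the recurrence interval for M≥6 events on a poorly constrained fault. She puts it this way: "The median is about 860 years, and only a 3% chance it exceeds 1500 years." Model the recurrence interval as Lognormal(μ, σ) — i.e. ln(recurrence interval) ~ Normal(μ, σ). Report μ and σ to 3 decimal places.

μ ≈ 6.757, σ ≈ 0.296

If T ~ Lognormal(μ,σ) then ln T ~ Normal(μ,σ), so the p-quantile of ln T is μ + z_p·σ.
ln(860) = 6.757 and ln(1500) = 7.313; z_{0.5} = 0, z_{0.97} = 1.881.
σ = (7.313 − 6.757)/(1.881 − (0)) = 0.296.
μ = 6.757 − (0)·0.296 = 6.757.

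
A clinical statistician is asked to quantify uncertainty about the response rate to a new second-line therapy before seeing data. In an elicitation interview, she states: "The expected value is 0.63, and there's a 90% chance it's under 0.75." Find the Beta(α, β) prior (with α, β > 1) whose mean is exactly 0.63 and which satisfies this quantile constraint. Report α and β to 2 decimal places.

With mean 0.63 fixed, write α = 0.63s, β = 0.37s where s = α+β.
Need P(θ < 0.75) = 0.9 under Beta(0.63s, 0.37s). Normal approximation: (q−m)/√(m(1−m)/s) ≈ z_{0.9} = 1.28, so s ≈ 0.63·0.37·(1.28)²/(0.75−0.63)² = 26.6.
At s = 26.6: P(θ<0.75) ≈ 0.907. Adjusting to match 0.9 gives s ≈ 25.15.
So α = 0.63·25.15 ≈ 15.85, β = 0.37·25.15 ≈ 9.31.

α ≈ 15.85, β ≈ 9.31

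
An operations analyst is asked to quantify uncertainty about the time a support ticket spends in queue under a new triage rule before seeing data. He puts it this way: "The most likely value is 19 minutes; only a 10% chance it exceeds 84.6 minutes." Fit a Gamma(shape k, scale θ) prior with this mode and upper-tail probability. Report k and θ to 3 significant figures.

k ≈ 1.81, θ ≈ 23.5

Gamma(k,θ) with k>1 has mode (k−1)θ, so θ = 19/(k−1).
Need P(X < 84.6) = 0.9 with θ tied to k this way. Start at k = 2, θ = 19: P(X<84.6) ≈ 0.936.
Too high — lower k to spread out. Iterating converges to k ≈ 1.81.
Then θ = 19/(1.81−1) ≈ 23.5.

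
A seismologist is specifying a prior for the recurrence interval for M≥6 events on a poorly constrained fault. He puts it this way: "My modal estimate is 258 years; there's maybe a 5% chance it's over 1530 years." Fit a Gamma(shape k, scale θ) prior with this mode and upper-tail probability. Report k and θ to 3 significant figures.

k ≈ 1.72, θ ≈ 357

Gamma(k,θ) with k>1 has mode (k−1)θ, so θ = 258/(k−1).
Need P(X < 1530) = 0.95 with θ tied to k this way. Start at k = 2, θ = 258: P(X<1530) ≈ 0.982.
Too high — lower k to spread out. Iterating converges to k ≈ 1.72.
Then θ = 258/(1.72−1) ≈ 357.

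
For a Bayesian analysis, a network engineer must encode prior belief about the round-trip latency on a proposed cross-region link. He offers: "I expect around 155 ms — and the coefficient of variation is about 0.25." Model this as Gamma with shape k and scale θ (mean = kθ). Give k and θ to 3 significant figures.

For Gamma(k, scale θ): mean = kθ, variance = kθ², so CV = 1/√k.
CV = 0.25, hence k = 1/CV² = 16.
Then θ = mean/k = 155/16 = 9.69.

k ≈ 16, θ ≈ 9.69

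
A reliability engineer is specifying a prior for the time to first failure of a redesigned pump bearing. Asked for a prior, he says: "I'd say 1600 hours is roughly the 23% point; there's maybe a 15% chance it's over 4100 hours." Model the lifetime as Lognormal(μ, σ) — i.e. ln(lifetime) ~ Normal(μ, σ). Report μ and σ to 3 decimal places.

μ ≈ 7.769, σ ≈ 0.530

If T ~ Lognormal(μ,σ) then ln T ~ Normal(μ,σ), so the p-quantile of ln T is μ + z_p·σ.
ln(1600) = 7.378 and ln(4100) = 8.319; z_{0.23} = -0.7388, z_{0.85} = 1.036.
σ = (8.319 − 7.378)/(1.036 − (-0.7388)) = 0.530.
μ = 7.378 − (-0.7388)·0.530 = 7.769.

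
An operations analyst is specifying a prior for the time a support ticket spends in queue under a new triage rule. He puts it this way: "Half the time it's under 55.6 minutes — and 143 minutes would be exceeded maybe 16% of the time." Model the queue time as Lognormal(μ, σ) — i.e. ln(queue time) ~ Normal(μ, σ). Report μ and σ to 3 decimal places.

μ ≈ 4.018, σ ≈ 0.950

If T ~ Lognormal(μ,σ) then ln T ~ Normal(μ,σ), so the p-quantile of ln T is μ + z_p·σ.
ln(55.6) = 4.018 and ln(143) = 4.963; z_{0.5} = 0, z_{0.84} = 0.9945.
σ = (4.963 − 4.018)/(0.9945 − (0)) = 0.950.
μ = 4.018 − (0)·0.950 = 4.018.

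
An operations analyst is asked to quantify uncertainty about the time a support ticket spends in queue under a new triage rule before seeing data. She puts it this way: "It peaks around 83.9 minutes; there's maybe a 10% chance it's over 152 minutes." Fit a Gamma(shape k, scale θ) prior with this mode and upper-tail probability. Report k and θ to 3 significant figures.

Gamma(k,θ) with k>1 has mode (k−1)θ, so θ = 83.9/(k−1).
Need P(X < 152) = 0.9 with θ tied to k this way. Start at k = 2, θ = 83.9: P(X<152) ≈ 0.541.
Too low — raise k to concentrate. Iterating converges to k ≈ 6.39.
Then θ = 83.9/(6.39−1) ≈ 15.6.

k ≈ 6.39, θ ≈ 15.6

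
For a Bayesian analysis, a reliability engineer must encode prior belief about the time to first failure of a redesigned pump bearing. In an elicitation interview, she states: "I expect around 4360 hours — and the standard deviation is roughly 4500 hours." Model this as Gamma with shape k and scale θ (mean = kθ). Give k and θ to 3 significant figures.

k ≈ 0.939, θ ≈ 4640

For Gamma(k, scale θ): mean = kθ, variance = kθ², so CV = 1/√k.
CV = SD/mean = 4500/4360 = 1.032, hence k = 1/CV² = 0.939.
Then θ = mean/k = 4360/0.939 = 4640.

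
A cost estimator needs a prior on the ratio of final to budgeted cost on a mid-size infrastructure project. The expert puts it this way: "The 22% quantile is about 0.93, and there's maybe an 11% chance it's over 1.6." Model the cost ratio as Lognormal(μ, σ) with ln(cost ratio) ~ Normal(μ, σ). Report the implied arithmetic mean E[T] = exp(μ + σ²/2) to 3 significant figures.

If T ~ Lognormal(μ,σ) then ln T ~ Normal(μ,σ), so the p-quantile of ln T is μ + z_p·σ.
ln(0.93) = -0.07257 and ln(1.6) = 0.47; z_{0.22} = -0.7722, z_{0.89} = 1.227.
σ = (0.47 − -0.07257)/(1.227 − (-0.7722)) = 0.271.
μ = -0.07257 − (-0.7722)·0.271 = 0.137.
E[T] = exp(μ + σ²/2) = exp(0.137 + 0.0368) = 1.19.

E[T] ≈ 1.19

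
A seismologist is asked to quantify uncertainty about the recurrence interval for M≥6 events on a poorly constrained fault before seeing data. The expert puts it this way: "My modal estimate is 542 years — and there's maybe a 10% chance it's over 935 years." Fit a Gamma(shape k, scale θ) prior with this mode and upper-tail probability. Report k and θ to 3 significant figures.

k ≈ 7.38, θ ≈ 85

Gamma(k,θ) with k>1 has mode (k−1)θ, so θ = 542/(k−1).
Need P(X < 935) = 0.9 with θ tied to k this way. Start at k = 2, θ = 542: P(X<935) ≈ 0.515.
Too low — raise k to concentrate. Iterating converges to k ≈ 7.38.
Then θ = 542/(7.38−1) ≈ 85.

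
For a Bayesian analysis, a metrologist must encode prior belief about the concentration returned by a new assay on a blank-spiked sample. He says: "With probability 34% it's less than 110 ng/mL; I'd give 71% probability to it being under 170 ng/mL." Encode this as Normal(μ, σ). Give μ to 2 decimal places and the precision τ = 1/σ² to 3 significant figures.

μ = 135.62, τ = 0.000259

The p-quantile of Normal(μ,σ) is μ + z_p·σ, with z_{0.34} = -0.4125 and z_{0.71} = 0.5534.
Eliminate σ: μ = (z₂·x₁ − z₁·x₂)/(z₂ − z₁) = (0.5534·110 − (-0.4125)·170)/0.9658 = 135.62.
Then σ = (x₂ − x₁)/(z₂ − z₁) = (170 − 110)/0.9658 = 62.12.
Precision τ = 1/σ² = 1/62.12² = 0.000259.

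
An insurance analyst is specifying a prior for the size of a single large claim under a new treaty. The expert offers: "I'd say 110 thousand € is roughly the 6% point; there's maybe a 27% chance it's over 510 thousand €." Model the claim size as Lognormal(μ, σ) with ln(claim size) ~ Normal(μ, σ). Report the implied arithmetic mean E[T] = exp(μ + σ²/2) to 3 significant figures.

E[T] ≈ 425 thousand €

If T ~ Lognormal(μ,σ) then ln T ~ Normal(μ,σ), so the p-quantile of ln T is μ + z_p·σ.
ln(110) = 4.7 and ln(510) = 6.234; z_{0.06} = -1.555, z_{0.73} = 0.6128.
σ = (6.234 − 4.7)/(0.6128 − (-1.555)) = 0.708.
μ = 4.7 − (-1.555)·0.708 = 5.801.
E[T] = exp(μ + σ²/2) = exp(5.801 + 0.2504) = 425 thousand €.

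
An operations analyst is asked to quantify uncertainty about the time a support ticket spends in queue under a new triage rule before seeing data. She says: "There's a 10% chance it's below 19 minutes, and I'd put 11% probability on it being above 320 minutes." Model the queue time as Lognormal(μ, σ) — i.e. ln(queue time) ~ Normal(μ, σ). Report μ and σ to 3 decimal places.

μ ≈ 4.387, σ ≈ 1.126

If T ~ Lognormal(μ,σ) then ln T ~ Normal(μ,σ), so the p-quantile of ln T is μ + z_p·σ.
ln(19) = 2.944 and ln(320) = 5.768; z_{0.1} = -1.282, z_{0.89} = 1.227.
σ = (5.768 − 2.944)/(1.227 − (-1.282)) = 1.126.
μ = 2.944 − (-1.282)·1.126 = 4.387.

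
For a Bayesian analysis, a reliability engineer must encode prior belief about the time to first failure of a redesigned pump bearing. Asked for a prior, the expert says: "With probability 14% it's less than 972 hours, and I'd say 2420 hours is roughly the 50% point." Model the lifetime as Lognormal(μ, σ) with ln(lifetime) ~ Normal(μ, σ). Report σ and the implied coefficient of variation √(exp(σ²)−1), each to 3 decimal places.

σ ≈ 0.844, CV ≈ 1.020

If T ~ Lognormal(μ,σ) then ln T ~ Normal(μ,σ), so the p-quantile of ln T is μ + z_p·σ.
ln(972) = 6.879 and ln(2420) = 7.792; z_{0.14} = -1.08, z_{0.5} = 0.
σ = (7.792 − 6.879)/(0 − (-1.08)) = 0.844.
μ = 6.879 − (-1.08)·0.844 = 7.792.
CV = √(exp(σ²)−1) = √(exp(0.7129)−1) = 1.020.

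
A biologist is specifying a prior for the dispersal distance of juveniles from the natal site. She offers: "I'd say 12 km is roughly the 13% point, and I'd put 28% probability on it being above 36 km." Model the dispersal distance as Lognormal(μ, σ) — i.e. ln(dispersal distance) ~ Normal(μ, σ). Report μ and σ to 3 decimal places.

μ ≈ 3.209, σ ≈ 0.643

If T ~ Lognormal(μ,σ) then ln T ~ Normal(μ,σ), so the p-quantile of ln T is μ + z_p·σ.
ln(12) = 2.485 and ln(36) = 3.584; z_{0.13} = -1.126, z_{0.72} = 0.5828.
σ = (3.584 − 2.485)/(0.5828 − (-1.126)) = 0.643.
μ = 2.485 − (-1.126)·0.643 = 3.209.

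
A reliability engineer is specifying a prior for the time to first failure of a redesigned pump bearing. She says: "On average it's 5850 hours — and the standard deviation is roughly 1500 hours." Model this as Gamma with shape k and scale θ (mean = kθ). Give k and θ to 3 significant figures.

For Gamma(k, scale θ): mean = kθ, variance = kθ², so CV = 1/√k.
CV = SD/mean = 1500/5850 = 0.2564, hence k = 1/CV² = 15.2.
Then θ = mean/k = 5850/15.2 = 385.

k ≈ 15.2, θ ≈ 385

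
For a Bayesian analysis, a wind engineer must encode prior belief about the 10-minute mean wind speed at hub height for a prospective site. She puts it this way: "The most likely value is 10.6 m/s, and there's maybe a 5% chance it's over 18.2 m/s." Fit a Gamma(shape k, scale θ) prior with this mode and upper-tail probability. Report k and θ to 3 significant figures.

Gamma(k,θ) with k>1 has mode (k−1)θ, so θ = 10.6/(k−1).
Need P(X < 18.2) = 0.95 with θ tied to k this way. Start at k = 2, θ = 10.6: P(X<18.2) ≈ 0.512.
Too low — raise k to concentrate. Iterating converges to k ≈ 10.6.
Then θ = 10.6/(10.6−1) ≈ 1.11.

k ≈ 10.6, θ ≈ 1.11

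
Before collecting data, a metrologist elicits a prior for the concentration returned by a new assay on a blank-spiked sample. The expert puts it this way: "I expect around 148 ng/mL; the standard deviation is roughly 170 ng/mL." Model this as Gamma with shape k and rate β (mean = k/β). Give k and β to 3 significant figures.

For Gamma(k, rate β): mean = k/β, variance = k/β², so CV = 1/√k.
CV = SD/mean = 170/148 = 1.149, hence k = 1/CV² = 0.758.
Then β = k/mean = 0.758/148 = 0.00512.

k ≈ 0.758, β ≈ 0.00512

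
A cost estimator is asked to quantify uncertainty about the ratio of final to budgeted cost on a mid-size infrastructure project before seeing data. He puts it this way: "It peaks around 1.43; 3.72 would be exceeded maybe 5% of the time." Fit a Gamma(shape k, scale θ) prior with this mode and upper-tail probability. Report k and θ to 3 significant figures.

Gamma(k,θ) with k>1 has mode (k−1)θ, so θ = 1.43/(k−1).
Need P(X < 3.72) = 0.95 with θ tied to k this way. Start at k = 2, θ = 1.43: P(X<3.72) ≈ 0.733.
Too low — raise k to concentrate. Iterating converges to k ≈ 3.96.
Then θ = 1.43/(3.96−1) ≈ 0.484.

k ≈ 3.96, θ ≈ 0.484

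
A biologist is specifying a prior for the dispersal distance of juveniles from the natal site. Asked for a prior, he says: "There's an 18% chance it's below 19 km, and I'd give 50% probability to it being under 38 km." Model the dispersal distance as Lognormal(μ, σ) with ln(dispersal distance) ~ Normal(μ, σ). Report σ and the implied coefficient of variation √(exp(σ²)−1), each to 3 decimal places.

If T ~ Lognormal(μ,σ) then ln T ~ Normal(μ,σ), so the p-quantile of ln T is μ + z_p·σ.
ln(19) = 2.944 and ln(38) = 3.638; z_{0.18} = -0.9154, z_{0.5} = 0.
σ = (3.638 − 2.944)/(0 − (-0.9154)) = 0.757.
μ = 2.944 − (-0.9154)·0.757 = 3.638.
CV = √(exp(σ²)−1) = √(exp(0.5734)−1) = 0.880.

σ ≈ 0.757, CV ≈ 0.880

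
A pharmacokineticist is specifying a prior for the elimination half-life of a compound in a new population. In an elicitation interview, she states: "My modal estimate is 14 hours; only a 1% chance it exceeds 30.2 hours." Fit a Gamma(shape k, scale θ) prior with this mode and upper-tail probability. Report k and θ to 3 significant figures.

k ≈ 9.19, θ ≈ 1.71

Gamma(k,θ) with k>1 has mode (k−1)θ, so θ = 14/(k−1).
Need P(X < 30.2) = 0.99 with θ tied to k this way. Start at k = 2, θ = 14: P(X<30.2) ≈ 0.635.
Too low — raise k to concentrate. Iterating converges to k ≈ 9.19.
Then θ = 14/(9.19−1) ≈ 1.71.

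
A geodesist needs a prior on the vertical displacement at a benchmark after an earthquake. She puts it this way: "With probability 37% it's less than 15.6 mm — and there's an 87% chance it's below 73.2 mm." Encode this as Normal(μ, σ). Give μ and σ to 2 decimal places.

For Normal(μ,σ), the p-quantile is μ + z_p·σ. Here z_{0.37} = -0.3319, z_{0.87} = 1.126.
So 15.6 = μ − 0.3319σ and 73.2 = μ + 1.126σ.
Subtracting: σ = (73.2 − 15.6)/(1.126 − (-0.3319)) = 39.50.
Then μ = 15.6 − (-0.3319)·39.50 = 28.71.

μ = 28.71, σ = 39.50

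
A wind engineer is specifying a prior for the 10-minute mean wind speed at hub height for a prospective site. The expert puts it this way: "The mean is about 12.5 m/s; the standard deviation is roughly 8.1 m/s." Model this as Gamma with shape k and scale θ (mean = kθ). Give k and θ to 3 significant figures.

k ≈ 2.38, θ ≈ 5.25

For Gamma(k, scale θ): mean = kθ, variance = kθ², so CV = 1/√k.
CV = SD/mean = 8.1/12.5 = 0.648, hence k = 1/CV² = 2.38.
Then θ = mean/k = 12.5/2.38 = 5.25.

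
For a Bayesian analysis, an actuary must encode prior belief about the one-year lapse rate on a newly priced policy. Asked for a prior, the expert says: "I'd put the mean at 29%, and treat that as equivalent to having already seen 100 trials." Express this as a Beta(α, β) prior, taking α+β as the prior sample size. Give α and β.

α = 29, β = 71

Under the effective-sample-size interpretation, Beta(α, β) has prior mean α/(α+β) and prior sample size α+β.
So α+β = 100 and α/(α+β) = 0.29, giving α = 0.29·100 = 29 and β = 100 − 29 = 71.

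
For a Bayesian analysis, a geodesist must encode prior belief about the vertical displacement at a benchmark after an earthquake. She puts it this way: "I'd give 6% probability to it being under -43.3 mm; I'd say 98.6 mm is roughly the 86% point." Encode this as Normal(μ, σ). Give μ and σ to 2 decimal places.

μ = 40.42, σ = 53.85

The p-quantile of Normal(μ,σ) is μ + z_p·σ, with z_{0.06} = -1.555 and z_{0.86} = 1.08.
Eliminate σ: μ = (z₂·x₁ − z₁·x₂)/(z₂ − z₁) = (1.08·-43.3 − (-1.555)·98.6)/2.635 = 40.42.
Then σ = (x₂ − x₁)/(z₂ − z₁) = (98.6 − -43.3)/2.635 = 53.85.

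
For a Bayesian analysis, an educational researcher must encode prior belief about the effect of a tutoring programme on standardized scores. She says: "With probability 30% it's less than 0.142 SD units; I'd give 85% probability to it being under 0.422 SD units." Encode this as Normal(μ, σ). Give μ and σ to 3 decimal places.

μ = 0.236, σ = 0.179

For Normal(μ,σ), the p-quantile is μ + z_p·σ. Here z_{0.3} = -0.5244, z_{0.85} = 1.036.
So 0.142 = μ − 0.5244σ and 0.422 = μ + 1.036σ.
Subtracting: σ = (0.422 − 0.142)/(1.036 − (-0.5244)) = 0.179.
Then μ = 0.142 − (-0.5244)·0.179 = 0.236.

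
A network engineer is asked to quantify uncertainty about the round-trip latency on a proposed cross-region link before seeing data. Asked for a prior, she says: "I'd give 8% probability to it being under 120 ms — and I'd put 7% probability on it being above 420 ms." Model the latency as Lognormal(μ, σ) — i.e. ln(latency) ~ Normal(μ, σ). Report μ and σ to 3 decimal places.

μ ≈ 5.398, σ ≈ 0.435

If T ~ Lognormal(μ,σ) then ln T ~ Normal(μ,σ), so the p-quantile of ln T is μ + z_p·σ.
ln(120) = 4.787 and ln(420) = 6.04; z_{0.08} = -1.405, z_{0.93} = 1.476.
σ = (6.04 − 4.787)/(1.476 − (-1.405)) = 0.435.
μ = 4.787 − (-1.405)·0.435 = 5.398.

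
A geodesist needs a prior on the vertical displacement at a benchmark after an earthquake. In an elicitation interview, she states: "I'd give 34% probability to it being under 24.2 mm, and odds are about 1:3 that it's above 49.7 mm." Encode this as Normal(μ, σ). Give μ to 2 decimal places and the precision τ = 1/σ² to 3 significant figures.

The p-quantile of Normal(μ,σ) is μ + z_p·σ, with z_{0.34} = -0.4125 and z_{0.75} = 0.6745.
Eliminate σ: μ = (z₂·x₁ − z₁·x₂)/(z₂ − z₁) = (0.6745·24.2 − (-0.4125)·49.7)/1.087 = 33.88.
Then σ = (x₂ − x₁)/(z₂ − z₁) = (49.7 − 24.2)/1.087 = 23.46.
Precision τ = 1/σ² = 1/23.46² = 0.00182.

μ = 33.88, τ = 0.00182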